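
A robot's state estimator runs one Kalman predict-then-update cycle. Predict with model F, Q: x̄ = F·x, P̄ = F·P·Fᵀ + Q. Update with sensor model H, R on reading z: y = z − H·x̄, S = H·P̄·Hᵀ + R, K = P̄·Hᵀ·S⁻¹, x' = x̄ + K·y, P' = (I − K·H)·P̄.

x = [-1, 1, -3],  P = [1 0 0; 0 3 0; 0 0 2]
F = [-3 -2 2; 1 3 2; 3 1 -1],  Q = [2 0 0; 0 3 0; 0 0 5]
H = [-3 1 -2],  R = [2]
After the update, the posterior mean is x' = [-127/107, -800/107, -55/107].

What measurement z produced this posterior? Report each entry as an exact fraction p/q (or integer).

x̄ = F·x = [-5, -4, 1]
P̄ = F·P·Fᵀ + Q = [31 -13 -19; -13 39 8; -19 8 19]
S = H·P̄·Hᵀ + R = [214]
K = P̄·Hᵀ·S⁻¹ = [-34/107; 31/107; 27/214]
x' − x̄ = [408/107, -372/107, -162/107] = K·y
y = (KᵀK)⁻¹·Kᵀ·(x' − x̄) = [-12]
z = y + H·x̄ = [-12] + [9] = [-3]

z = [-3]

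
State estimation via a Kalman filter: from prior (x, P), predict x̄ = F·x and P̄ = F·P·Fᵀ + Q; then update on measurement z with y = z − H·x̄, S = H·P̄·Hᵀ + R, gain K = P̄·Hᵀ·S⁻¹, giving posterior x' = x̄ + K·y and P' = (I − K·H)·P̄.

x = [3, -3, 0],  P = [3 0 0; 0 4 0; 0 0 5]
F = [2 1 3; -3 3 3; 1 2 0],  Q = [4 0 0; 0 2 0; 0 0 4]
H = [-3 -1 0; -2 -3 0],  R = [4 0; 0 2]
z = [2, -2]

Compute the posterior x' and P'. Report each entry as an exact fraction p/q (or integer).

x̄ = F·x = [3, -18, -3]
P̄ = F·P·Fᵀ + Q = [65 39 14; 39 110 15; 14 15 23]
y = z − H·x̄ = [-7, -50]
S = H·P̄·Hᵀ + R = [933 1149; 1149 1720]
K = P̄·Hᵀ·S⁻¹ = [-39559/94853 12805/94853; 78352/284559 -39947/94853; -4721/94853 -872/94853]
x' = x̄ + K·y = [-78778/94853, 321524/284559, -207912/94853]
P' = (I − K·H)·P̄ = [71474/94853 -56186/94853 7844/94853; -56186/94853 192266/284559 -4648/94853; 7844/94853 -4648/94853 1848866/94853]

x' = [-78778/94853, 321524/284559, -207912/94853]
P' = [71474/94853 -56186/94853 7844/94853; -56186/94853 192266/284559 -4648/94853; 7844/94853 -4648/94853 1848866/94853]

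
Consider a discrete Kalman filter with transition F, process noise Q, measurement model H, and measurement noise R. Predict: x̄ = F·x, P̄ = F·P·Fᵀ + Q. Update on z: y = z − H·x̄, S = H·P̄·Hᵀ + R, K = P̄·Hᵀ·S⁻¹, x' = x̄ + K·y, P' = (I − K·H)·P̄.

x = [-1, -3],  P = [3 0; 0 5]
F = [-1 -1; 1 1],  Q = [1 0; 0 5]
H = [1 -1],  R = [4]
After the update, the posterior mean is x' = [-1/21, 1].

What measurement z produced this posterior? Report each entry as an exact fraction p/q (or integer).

z = [-2]

x̄ = F·x = [4, -4]
P̄ = F·P·Fᵀ + Q = [9 -8; -8 13]
S = H·P̄·Hᵀ + R = [42]
K = P̄·Hᵀ·S⁻¹ = [17/42; -1/2]
x' − x̄ = [-85/21, 5] = K·y
y = (KᵀK)⁻¹·Kᵀ·(x' − x̄) = [-10]
z = y + H·x̄ = [-10] + [8] = [-2]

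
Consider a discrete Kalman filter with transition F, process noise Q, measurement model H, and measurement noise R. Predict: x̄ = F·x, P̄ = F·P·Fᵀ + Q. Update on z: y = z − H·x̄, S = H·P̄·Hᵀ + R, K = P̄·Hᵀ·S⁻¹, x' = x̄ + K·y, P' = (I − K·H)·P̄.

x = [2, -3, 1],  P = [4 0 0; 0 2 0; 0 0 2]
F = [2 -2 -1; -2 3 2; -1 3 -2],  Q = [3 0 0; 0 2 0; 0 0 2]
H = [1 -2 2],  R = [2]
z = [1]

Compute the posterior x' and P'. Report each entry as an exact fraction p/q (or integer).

x' = [2051/255, -823/85, -1121/85]
P' = [3674/255 -1012/85 -1604/85; -1012/85 1388/85 1866/85; -1604/85 1866/85 2672/85]

x̄ = F·x = [9, -11, -13]
P̄ = F·P·Fᵀ + Q = [29 -32 -16; -32 44 18; -16 18 32]
y = z − H·x̄ = [-4]
S = H·P̄·Hᵀ + R = [255]
K = P̄·Hᵀ·S⁻¹ = [61/255; -28/85; 4/85]
x' = x̄ + K·y = [2051/255, -823/85, -1121/85]
P' = (I − K·H)·P̄ = [3674/255 -1012/85 -1604/85; -1012/85 1388/85 1866/85; -1604/85 1866/85 2672/85]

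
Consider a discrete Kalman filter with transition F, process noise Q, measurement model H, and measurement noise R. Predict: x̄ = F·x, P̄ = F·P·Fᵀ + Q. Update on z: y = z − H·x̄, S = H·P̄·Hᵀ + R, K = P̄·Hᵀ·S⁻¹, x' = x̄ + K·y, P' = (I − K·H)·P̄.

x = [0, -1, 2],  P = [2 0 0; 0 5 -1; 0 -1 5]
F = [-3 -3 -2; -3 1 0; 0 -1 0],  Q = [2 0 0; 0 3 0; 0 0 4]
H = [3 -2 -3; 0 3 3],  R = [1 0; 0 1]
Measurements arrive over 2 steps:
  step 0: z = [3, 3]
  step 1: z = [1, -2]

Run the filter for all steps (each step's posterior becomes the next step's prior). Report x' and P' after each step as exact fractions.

step 0: x' = [118822/55257, -52897/110514, 81461/55257], P' = [55099/55257 -132884/55257 137285/55257; -132884/55257 823139/110514 -406435/55257; 137285/55257 -406435/55257 407413/55257]
step 1: x' = [-1353832945/893408594, 2586004693/893408594, -3266920147/893408594], P' = [1047674111/893408594 -2741407163/893408594 2792837453/893408594; -2741407163/893408594 8766089393/893408594 -8628178703/893408594; 2792837453/893408594 -8628178703/893408594 8588479747/893408594]

step 0: x̄ = F·x = [-1, -1, 1]
step 0: P̄ = F·P·Fᵀ + Q = [73 5 13; 5 26 -5; 13 -5 9]
step 0: y = z − H·x̄ = [7, 3]
step 0: S = H·P̄·Hᵀ + R = [489 0; 0 226]
step 0: K = P̄·Hᵀ·S⁻¹ = [170/489 27/113; -22/489 63/226; 22/489 6/113]
step 0: x' = x̄ + K·y = [118822/55257, -52897/110514, 81461/55257]
step 0: P' = (I − K·H)·P̄ = [55099/55257 -132884/55257 137285/55257; -132884/55257 823139/110514 -406435/55257; 137285/55257 -406435/55257 407413/55257]
step 1: x̄ = F·x = [-880085/110514, -765829/110514, 52897/110514]
step 1: P̄ = F·P·Fᵀ + Q = [636941/110514 200917/110514 46373/110514; 200917/110514 3741071/110514 -1620443/110514; 46373/110514 -1620443/110514 1265195/110514]
step 1: y = z − H·x̄ = [688901/55257, 319628/18419]
step 1: S = H·P̄·Hᵀ + R = [4751494/55257 -1216821/18419; -1216821/18419 2666489/18419]
step 1: K = P̄·Hᵀ·S⁻¹ = [123662150/446704297 77145435/446704297; 64067917/446704297 206866035/446704297; -65284738/446704297 -59548434/446704297]
step 1: x' = x̄ + K·y = [-1353832945/893408594, 2586004693/893408594, -3266920147/893408594]
step 1: P' = (I − K·H)·P̄ = [1047674111/893408594 -2741407163/893408594 2792837453/893408594; -2741407163/893408594 8766089393/893408594 -8628178703/893408594; 2792837453/893408594 -8628178703/893408594 8588479747/893408594]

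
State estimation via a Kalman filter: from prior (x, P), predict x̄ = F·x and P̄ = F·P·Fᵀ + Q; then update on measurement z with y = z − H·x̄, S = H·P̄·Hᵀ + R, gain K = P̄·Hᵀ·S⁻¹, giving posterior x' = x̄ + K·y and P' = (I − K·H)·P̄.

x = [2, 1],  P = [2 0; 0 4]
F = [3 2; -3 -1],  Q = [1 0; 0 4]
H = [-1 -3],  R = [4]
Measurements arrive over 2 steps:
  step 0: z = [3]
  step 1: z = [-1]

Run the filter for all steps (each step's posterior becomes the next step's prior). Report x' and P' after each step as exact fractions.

step 0: x̄ = F·x = [8, -7]
step 0: P̄ = F·P·Fᵀ + Q = [35 -26; -26 26]
step 0: y = z − H·x̄ = [-10]
step 0: S = H·P̄·Hᵀ + R = [117]
step 0: K = P̄·Hᵀ·S⁻¹ = [43/117; -4/9]
step 0: x' = x̄ + K·y = [506/117, -23/9]
step 0: P' = (I − K·H)·P̄ = [2246/117 -62/9; -62/9 26/9]
step 1: x̄ = F·x = [920/117, -1219/117]
step 1: P̄ = F·P·Fᵀ + Q = [12011/117 -13636/117; -13636/117 16184/117]
step 1: y = z − H·x̄ = [-2854/117]
step 1: S = H·P̄·Hᵀ + R = [76319/117]
step 1: K = P̄·Hᵀ·S⁻¹ = [28897/76319; -34916/76319]
step 1: x' = x̄ + K·y = [-104774/76319, 56559/76319]
step 1: P' = (I − K·H)·P̄ = [697700/76319 -271096/76319; -271096/76319 136920/76319]

step 0: x' = [506/117, -23/9], P' = [2246/117 -62/9; -62/9 26/9]
step 1: x' = [-104774/76319, 56559/76319], P' = [697700/76319 -271096/76319; -271096/76319 136920/76319]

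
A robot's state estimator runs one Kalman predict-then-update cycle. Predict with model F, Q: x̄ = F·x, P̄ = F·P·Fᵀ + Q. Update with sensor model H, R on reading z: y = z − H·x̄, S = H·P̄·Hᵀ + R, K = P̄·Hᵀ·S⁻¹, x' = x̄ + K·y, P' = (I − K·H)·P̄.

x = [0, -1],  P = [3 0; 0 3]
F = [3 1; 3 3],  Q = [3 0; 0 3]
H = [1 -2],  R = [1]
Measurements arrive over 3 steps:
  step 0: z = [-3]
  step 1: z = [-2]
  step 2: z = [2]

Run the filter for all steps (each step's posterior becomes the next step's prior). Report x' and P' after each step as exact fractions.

step 0: x' = [97/59, 135/59], P' = [2373/118 603/59; 603/59 321/59]
step 1: x' = [-115062/75475, 18792/75475], P' = [1055013/75475 550467/75475; 550467/75475 305553/75475]
step 2: x' = [-30806367/8713888, -12064803/4356944], P' = [476045925/34855552 124187697/17427776; 124187697/17427776 34514733/8713888]

step 0: x̄ = F·x = [-1, -3]
step 0: P̄ = F·P·Fᵀ + Q = [33 36; 36 57]
step 0: y = z − H·x̄ = [-8]
step 0: S = H·P̄·Hᵀ + R = [118]
step 0: K = P̄·Hᵀ·S⁻¹ = [-39/118; -39/59]
step 0: x' = x̄ + K·y = [97/59, 135/59]
step 0: P' = (I − K·H)·P̄ = [2373/118 603/59; 603/59 321/59]
step 1: x̄ = F·x = [426/59, 696/59]
step 1: P̄ = F·P·Fᵀ + Q = [29589/118 37755/118; 37755/118 49197/118]
step 1: y = z − H·x̄ = [848/59]
step 1: S = H·P̄·Hᵀ + R = [75475/118]
step 1: K = P̄·Hᵀ·S⁻¹ = [-45921/75475; -60639/75475]
step 1: x' = x̄ + K·y = [-115062/75475, 18792/75475]
step 1: P' = (I − K·H)·P̄ = [1055013/75475 550467/75475; 550467/75475 305553/75475]
step 2: x̄ = F·x = [-326394/75475, -57762/15095]
step 2: P̄ = F·P·Fᵀ + Q = [13329897/75475 3403476/15095; 3403476/15095 895197/3019]
step 2: y = z − H·x̄ = [-100276/75475]
step 2: S = H·P̄·Hᵀ + R = [34855552/75475]
step 2: K = P̄·Hᵀ·S⁻¹ = [-20704863/34855552; -13871235/17427776]
step 2: x' = x̄ + K·y = [-30806367/8713888, -12064803/4356944]
step 2: P' = (I − K·H)·P̄ = [476045925/34855552 124187697/17427776; 124187697/17427776 34514733/8713888]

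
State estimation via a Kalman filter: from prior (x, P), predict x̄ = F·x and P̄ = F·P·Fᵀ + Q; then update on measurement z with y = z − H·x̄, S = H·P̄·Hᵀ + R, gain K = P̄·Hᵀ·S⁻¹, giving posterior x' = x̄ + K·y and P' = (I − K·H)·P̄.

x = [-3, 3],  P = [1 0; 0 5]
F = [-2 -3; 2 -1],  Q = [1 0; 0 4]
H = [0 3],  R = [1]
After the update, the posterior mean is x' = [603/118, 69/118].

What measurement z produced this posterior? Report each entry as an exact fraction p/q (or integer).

x̄ = F·x = [-3, -9]
P̄ = F·P·Fᵀ + Q = [50 11; 11 13]
S = H·P̄·Hᵀ + R = [118]
K = P̄·Hᵀ·S⁻¹ = [33/118; 39/118]
x' − x̄ = [957/118, 1131/118] = K·y
y = (KᵀK)⁻¹·Kᵀ·(x' − x̄) = [29]
z = y + H·x̄ = [29] + [-27] = [2]

z = [2]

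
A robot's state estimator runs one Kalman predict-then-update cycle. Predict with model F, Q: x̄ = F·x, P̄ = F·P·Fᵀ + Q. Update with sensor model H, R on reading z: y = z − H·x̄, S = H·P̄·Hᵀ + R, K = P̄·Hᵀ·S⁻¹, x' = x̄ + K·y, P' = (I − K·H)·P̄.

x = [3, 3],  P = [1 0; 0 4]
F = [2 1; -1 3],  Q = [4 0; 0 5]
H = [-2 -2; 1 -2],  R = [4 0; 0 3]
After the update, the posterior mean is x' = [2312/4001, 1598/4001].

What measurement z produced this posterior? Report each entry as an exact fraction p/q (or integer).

x̄ = F·x = [9, 6]
P̄ = F·P·Fᵀ + Q = [12 10; 10 42]
S = H·P̄·Hᵀ + R = [300 164; 164 143]
K = P̄·Hᵀ·S⁻¹ = [-1245/4001 1204/4001; -684/4001 -1286/4001]
x' − x̄ = [-33697/4001, -22408/4001] = K·y
y = (KᵀK)⁻¹·Kᵀ·(x' − x̄) = [29, 2]
z = y + H·x̄ = [29, 2] + [-30, -3] = [-1, -1]

z = [-1, -1]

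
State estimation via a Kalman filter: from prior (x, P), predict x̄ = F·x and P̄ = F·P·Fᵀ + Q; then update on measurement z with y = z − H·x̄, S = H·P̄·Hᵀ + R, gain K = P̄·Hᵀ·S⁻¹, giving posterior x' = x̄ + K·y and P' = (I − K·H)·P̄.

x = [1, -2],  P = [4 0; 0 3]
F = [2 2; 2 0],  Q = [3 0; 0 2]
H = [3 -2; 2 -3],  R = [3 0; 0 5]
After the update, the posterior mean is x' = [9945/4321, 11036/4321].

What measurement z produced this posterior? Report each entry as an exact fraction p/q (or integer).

x̄ = F·x = [-2, 2]
P̄ = F·P·Fᵀ + Q = [31 16; 16 18]
S = H·P̄·Hᵀ + R = [162 86; 86 99]
K = P̄·Hᵀ·S⁻¹ = [4835/8642 -1489/4321; 1540/4321 -2298/4321]
x' − x̄ = [18587/4321, 2394/4321] = K·y
y = (KᵀK)⁻¹·Kᵀ·(x' − x̄) = [12, 7]
z = y + H·x̄ = [12, 7] + [-10, -10] = [2, -3]

z = [2, -3]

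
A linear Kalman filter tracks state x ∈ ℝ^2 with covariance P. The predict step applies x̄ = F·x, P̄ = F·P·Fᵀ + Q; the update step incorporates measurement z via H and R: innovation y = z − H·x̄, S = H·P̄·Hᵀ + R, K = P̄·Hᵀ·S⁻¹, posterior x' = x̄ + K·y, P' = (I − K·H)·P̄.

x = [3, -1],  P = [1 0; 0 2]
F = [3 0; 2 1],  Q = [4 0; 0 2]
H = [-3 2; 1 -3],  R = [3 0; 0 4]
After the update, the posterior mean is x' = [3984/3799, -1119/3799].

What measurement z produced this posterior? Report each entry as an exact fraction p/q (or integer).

x̄ = F·x = [9, 5]
P̄ = F·P·Fᵀ + Q = [13 6; 6 8]
S = H·P̄·Hᵀ + R = [80 -21; -21 53]
K = P̄·Hᵀ·S⁻¹ = [-1536/3799 -967/3799; -484/3799 -1482/3799]
x' − x̄ = [-30207/3799, -20114/3799] = K·y
y = (KᵀK)⁻¹·Kᵀ·(x' − x̄) = [14, 9]
z = y + H·x̄ = [14, 9] + [-17, -6] = [-3, 3]

z = [-3, 3]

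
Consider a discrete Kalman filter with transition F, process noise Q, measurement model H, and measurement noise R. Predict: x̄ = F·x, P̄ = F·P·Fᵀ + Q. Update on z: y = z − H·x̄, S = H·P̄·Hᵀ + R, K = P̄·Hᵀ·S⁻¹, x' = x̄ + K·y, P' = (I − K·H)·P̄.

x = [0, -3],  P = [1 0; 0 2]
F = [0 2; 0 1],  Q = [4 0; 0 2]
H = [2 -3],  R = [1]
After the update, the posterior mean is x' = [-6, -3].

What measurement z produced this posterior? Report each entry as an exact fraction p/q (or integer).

z = [-3]

x̄ = F·x = [-6, -3]
P̄ = F·P·Fᵀ + Q = [12 4; 4 4]
S = H·P̄·Hᵀ + R = [37]
K = P̄·Hᵀ·S⁻¹ = [12/37; -4/37]
x' − x̄ = [0, 0] = K·y
y = (KᵀK)⁻¹·Kᵀ·(x' − x̄) = [0]
z = y + H·x̄ = [0] + [-3] = [-3]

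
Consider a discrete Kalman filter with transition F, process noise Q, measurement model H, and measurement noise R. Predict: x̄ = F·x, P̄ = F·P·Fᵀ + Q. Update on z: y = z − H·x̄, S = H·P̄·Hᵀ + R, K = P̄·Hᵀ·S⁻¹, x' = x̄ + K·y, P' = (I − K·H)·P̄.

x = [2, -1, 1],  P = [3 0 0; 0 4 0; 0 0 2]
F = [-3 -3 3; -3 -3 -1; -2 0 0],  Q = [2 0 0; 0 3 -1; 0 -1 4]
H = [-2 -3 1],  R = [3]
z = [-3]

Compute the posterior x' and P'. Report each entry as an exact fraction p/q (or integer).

x' = [3509/1473, -2581/1473, -5111/1473]
P' = [20498/1473 -12058/1473 3865/1473; -12058/1473 9563/1473 3670/1473; 3865/1473 3670/1473 18527/1473]

x̄ = F·x = [0, -4, -4]
P̄ = F·P·Fᵀ + Q = [83 57 18; 57 68 17; 18 17 16]
y = z − H·x̄ = [-11]
S = H·P̄·Hᵀ + R = [1473]
K = P̄·Hᵀ·S⁻¹ = [-319/1473; -301/1473; -71/1473]
x' = x̄ + K·y = [3509/1473, -2581/1473, -5111/1473]
P' = (I − K·H)·P̄ = [20498/1473 -12058/1473 3865/1473; -12058/1473 9563/1473 3670/1473; 3865/1473 3670/1473 18527/1473]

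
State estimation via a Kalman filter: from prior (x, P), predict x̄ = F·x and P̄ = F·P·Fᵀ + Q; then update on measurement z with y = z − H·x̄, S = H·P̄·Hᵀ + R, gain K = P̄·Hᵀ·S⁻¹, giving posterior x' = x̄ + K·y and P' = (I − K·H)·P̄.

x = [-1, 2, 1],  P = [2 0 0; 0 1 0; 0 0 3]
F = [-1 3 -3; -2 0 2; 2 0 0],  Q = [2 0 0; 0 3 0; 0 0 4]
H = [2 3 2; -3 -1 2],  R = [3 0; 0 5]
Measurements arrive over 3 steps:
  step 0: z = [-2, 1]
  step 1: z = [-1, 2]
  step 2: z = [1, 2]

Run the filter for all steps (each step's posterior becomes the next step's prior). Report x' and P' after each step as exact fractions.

step 0: x' = [-31834/35543, 17159/35543, -21910/35543], P' = [343448/35543 -418318/35543 281068/35543; -418318/35543 526741/35543 -355004/35543; 281068/35543 -355004/35543 254900/35543]
step 1: x' = [-4627377928/4789238941, 6595477597/14367716823, -1145249944/4789238941], P' = [14316286247/4789238941 -16176762217/4789238941 10360047772/4789238941; -16176762217/4789238941 61388833162/14367716823 -13259436836/4789238941; 10360047772/4789238941 -13259436836/4789238941 10648234100/4789238941]
step 2: x' = [-776412952602316/563867322188089, 832749469585753/563867322188089, -211467920637816/563867322188089], P' = [1668489132453863/563867322188089 -1885644632191245/563867322188089 1208144207373952/563867322188089; -1885644632191245/563867322188089 2388166303625302/563867322188089 -1548240343206924/563867322188089; 1208144207373952/563867322188089 -1548240343206924/563867322188089 1245846068089856/563867322188089]

step 0: x̄ = F·x = [4, 4, -2]
step 0: P̄ = F·P·Fᵀ + Q = [40 -14 -4; -14 23 -8; -4 -8 12]
step 0: y = z − H·x̄ = [-18, 21]
step 0: S = H·P̄·Hᵀ + R = [122 -131; -131 432]
step 0: K = P̄·Hᵀ·S⁻¹ = [-1974/35543 -9978/35543; 11193/35543 3641/35543; 2308/35543 4320/35543]
step 0: x' = x̄ + K·y = [-31834/35543, 17159/35543, -21910/35543]
step 0: P' = (I − K·H)·P̄ = [343448/35543 -418318/35543 281068/35543; -418318/35543 526741/35543 -355004/35543; 281068/35543 -355004/35543 254900/35543]
step 1: x̄ = F·x = [149041/35543, 19848/35543, -63668/35543]
step 1: P̄ = F·P·Fᵀ + Q = [18035691/35543 661652/35543 -4883212/35543; 661652/35543 251477/35543 -249520/35543; -4883212/35543 -249520/35543 1515964/35543]
step 1: y = z − H·x̄ = [-265833/35543, 665393/35543]
step 1: S = H·P̄·Hᵀ + R = [46456430/35543 -101414549/35543; -101414549/35543 232380803/35543]
step 1: K = P̄·Hᵀ·S⁻¹ = [274127129/4789238941 -1210400196/4789238941; 2516435056/14367716823 929081155/14367716823; 746084412/4789238941 695152344/4789238941]
step 1: x' = x̄ + K·y = [-4627377928/4789238941, 6595477597/14367716823, -1145249944/4789238941]
step 1: P' = (I − K·H)·P̄ = [14316286247/4789238941 -16176762217/4789238941 10360047772/4789238941; -16176762217/4789238941 61388833162/14367716823 -13259436836/4789238941; 10360047772/4789238941 -13259436836/4789238941 10648234100/4789238941]
step 2: x̄ = F·x = [14658605357/4789238941, 6964255968/4789238941, -9254755856/4789238941]
step 2: P̄ = F·P·Fᵀ + Q = [701786093497/4789238941 23687311268/4789238941 -187853432428/4789238941; 23687311268/4789238941 31345416035/4789238941 -15824953900/4789238941; -187853432428/4789238941 -15824953900/4789238941 76422100752/4789238941]
step 2: y = z − H·x̄ = [-26911227965/4789238941, 79028061633/4789238941]
step 2: S = H·P̄·Hᵀ + R = [2000830067126/4789238941 -3947217780771/4789238941; -3947217780771/4789238941 9136719727565/4789238941]
step 2: K = P̄·Hᵀ·S⁻¹ = [32110927693965/563867322188089 -140706870084488/563867322188089; 98909653359856/563867322188089 34457381306917/563867322188089; 87753173768948/563867322188089 83099971452956/563867322188089]
step 2: x' = x̄ + K·y = [-776412952602316/563867322188089, 832749469585753/563867322188089, -211467920637816/563867322188089]
step 2: P' = (I − K·H)·P̄ = [1668489132453863/563867322188089 -1885644632191245/563867322188089 1208144207373952/563867322188089; -1885644632191245/563867322188089 2388166303625302/563867322188089 -1548240343206924/563867322188089; 1208144207373952/563867322188089 -1548240343206924/563867322188089 1245846068089856/563867322188089]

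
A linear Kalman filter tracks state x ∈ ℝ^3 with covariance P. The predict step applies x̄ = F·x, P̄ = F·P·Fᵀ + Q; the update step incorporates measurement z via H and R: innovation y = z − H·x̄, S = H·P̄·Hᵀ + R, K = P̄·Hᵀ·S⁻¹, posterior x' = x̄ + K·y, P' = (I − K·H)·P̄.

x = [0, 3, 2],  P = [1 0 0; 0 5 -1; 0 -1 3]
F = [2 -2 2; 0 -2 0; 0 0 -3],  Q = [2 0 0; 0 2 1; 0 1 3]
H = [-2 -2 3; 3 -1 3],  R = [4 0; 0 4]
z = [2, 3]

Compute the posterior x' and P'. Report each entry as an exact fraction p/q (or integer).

x̄ = F·x = [-2, -6, -6]
P̄ = F·P·Fᵀ + Q = [46 24 -24; 24 22 -5; -24 -5 30]
y = z − H·x̄ = [4, 21]
S = H·P̄·Hᵀ + R = [1086 -85; -85 164]
K = P̄·Hᵀ·S⁻¹ = [-31198/170879 27592/170879; -14573/170879 28915/170879; 26227/170879 37558/170879]
x' = x̄ + K·y = [112882/170879, -476351/170879, -131648/170879]
P' = (I − K·H)·P̄ = [87594/170879 -202810/170879 -118408/170879; -202810/170879 1188002/170879 637364/170879; -118408/170879 637364/170879 380940/170879]

x' = [112882/170879, -476351/170879, -131648/170879]
P' = [87594/170879 -202810/170879 -118408/170879; -202810/170879 1188002/170879 637364/170879; -118408/170879 637364/170879 380940/170879]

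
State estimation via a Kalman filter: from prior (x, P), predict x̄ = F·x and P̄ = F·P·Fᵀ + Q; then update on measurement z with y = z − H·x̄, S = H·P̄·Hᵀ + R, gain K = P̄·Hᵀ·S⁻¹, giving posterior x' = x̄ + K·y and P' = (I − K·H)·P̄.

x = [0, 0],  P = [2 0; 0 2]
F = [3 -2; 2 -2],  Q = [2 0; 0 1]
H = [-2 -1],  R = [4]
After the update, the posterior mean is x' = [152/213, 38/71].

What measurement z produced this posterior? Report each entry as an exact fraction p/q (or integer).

x̄ = F·x = [0, 0]
P̄ = F·P·Fᵀ + Q = [28 20; 20 17]
S = H·P̄·Hᵀ + R = [213]
K = P̄·Hᵀ·S⁻¹ = [-76/213; -19/71]
x' − x̄ = [152/213, 38/71] = K·y
y = (KᵀK)⁻¹·Kᵀ·(x' − x̄) = [-2]
z = y + H·x̄ = [-2] + [0] = [-2]

z = [-2]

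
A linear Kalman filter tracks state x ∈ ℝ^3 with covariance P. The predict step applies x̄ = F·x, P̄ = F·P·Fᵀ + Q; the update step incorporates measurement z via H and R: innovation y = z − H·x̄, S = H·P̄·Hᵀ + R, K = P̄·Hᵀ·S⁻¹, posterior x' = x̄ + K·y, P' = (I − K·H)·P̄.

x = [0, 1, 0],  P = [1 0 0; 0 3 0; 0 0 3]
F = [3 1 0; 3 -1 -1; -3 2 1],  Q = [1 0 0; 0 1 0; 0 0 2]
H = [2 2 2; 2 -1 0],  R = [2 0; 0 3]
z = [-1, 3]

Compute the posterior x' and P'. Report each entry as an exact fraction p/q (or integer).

x̄ = F·x = [1, -1, 2]
P̄ = F·P·Fᵀ + Q = [13 6 -3; 6 16 -18; -3 -18 26]
y = z − H·x̄ = [-5, 0]
S = H·P̄·Hᵀ + R = [102 56; 56 47]
K = P̄·Hᵀ·S⁻¹ = [192/829 124/829; 300/829 -428/829; -101/829 332/829]
x' = x̄ + K·y = [-131/829, -2329/829, 2163/829]
P' = (I − K·H)·P̄ = [2153/829 3934/829 -5895/829; 3934/829 9152/829 -12786/829; -5895/829 -12786/829 18580/829]

x' = [-131/829, -2329/829, 2163/829]
P' = [2153/829 3934/829 -5895/829; 3934/829 9152/829 -12786/829; -5895/829 -12786/829 18580/829]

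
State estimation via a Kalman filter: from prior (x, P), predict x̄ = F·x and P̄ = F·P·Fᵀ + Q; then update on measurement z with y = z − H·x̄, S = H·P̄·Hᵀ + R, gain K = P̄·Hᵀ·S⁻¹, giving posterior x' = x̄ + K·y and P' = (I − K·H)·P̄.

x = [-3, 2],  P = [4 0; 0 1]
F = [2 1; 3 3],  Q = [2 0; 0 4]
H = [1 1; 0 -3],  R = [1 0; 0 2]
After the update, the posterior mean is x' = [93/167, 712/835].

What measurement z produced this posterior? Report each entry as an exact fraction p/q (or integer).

z = [2, -2]

x̄ = F·x = [-4, -3]
P̄ = F·P·Fᵀ + Q = [19 27; 27 49]
S = H·P̄·Hᵀ + R = [123 -228; -228 443]
K = P̄·Hᵀ·S⁻¹ = [382/501 35/167; 152/2505 -251/835]
x' − x̄ = [761/167, 3217/835] = K·y
y = (KᵀK)⁻¹·Kᵀ·(x' − x̄) = [9, -11]
z = y + H·x̄ = [9, -11] + [-7, 9] = [2, -2]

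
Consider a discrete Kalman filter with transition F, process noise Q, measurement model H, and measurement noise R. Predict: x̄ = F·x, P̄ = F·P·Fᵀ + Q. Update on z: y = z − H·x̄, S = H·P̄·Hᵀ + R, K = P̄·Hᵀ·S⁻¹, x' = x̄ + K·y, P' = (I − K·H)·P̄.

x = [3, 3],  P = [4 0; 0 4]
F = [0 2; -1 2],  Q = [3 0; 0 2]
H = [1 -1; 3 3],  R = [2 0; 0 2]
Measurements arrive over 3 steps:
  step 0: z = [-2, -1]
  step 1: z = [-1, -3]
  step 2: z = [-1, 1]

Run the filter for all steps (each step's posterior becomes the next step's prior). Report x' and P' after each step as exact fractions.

step 0: x̄ = F·x = [6, 3]
step 0: P̄ = F·P·Fᵀ + Q = [19 16; 16 22]
step 0: y = z − H·x̄ = [-5, -28]
step 0: S = H·P̄·Hᵀ + R = [11 -9; -9 659]
step 0: K = P̄·Hᵀ·S⁻¹ = [1461/3584 591/3584; -183/448 75/448]
step 0: x' = x̄ + K·y = [-2349/3584, 159/448]
step 0: P' = (I − K·H)·P̄ = [829/1792 -79/224; -79/224 13/28]
step 1: x̄ = F·x = [159/224, 699/512]
step 1: P̄ = F·P·Fᵀ + Q = [34/7 41/16; 41/16 1467/256]
step 1: y = z − H·x̄ = [-1235/3584, -33063/3584]
step 1: S = H·P̄·Hᵀ + R = [13373/1792 -4695/1792; -4695/1792 256997/1792]
step 1: K = P̄·Hᵀ·S⁻¹ = [347111/952784 154221/952784; -87169/238196 39729/238196]
step 1: x' = x̄ + K·y = [-433009/476392, -2819/59549]
step 1: P' = (I − K·H)·P̄ = [199259/476392 -36963/119098; -36963/119098 25103/59549]
step 2: x̄ = F·x = [-5638/59549, 55415/68056]
step 2: P̄ = F·P·Fᵀ + Q = [279059/59549 19625/8507; 19625/8507 363821/68056]
step 2: y = z − H·x̄ = [-43383/476392, -552011/476392]
step 2: S = H·P̄·Hᵀ + R = [3534003/476392 -942825/476392; -942825/476392 63747755/476392]
step 2: K = P̄·Hᵀ·S⁻¹ = [5715131/15701064 4243583/26168440; -2151031/5887899 1630628/9813165]
step 2: x' = x̄ + K·y = [-1032773/3271055, 6427441/9813165]
step 2: P' = (I − K·H)·P̄ = [5469873/13084220 -3041509/9813165; -3041509/9813165 12385783/29439495]

step 0: x' = [-2349/3584, 159/448], P' = [829/1792 -79/224; -79/224 13/28]
step 1: x' = [-433009/476392, -2819/59549], P' = [199259/476392 -36963/119098; -36963/119098 25103/59549]
step 2: x' = [-1032773/3271055, 6427441/9813165], P' = [5469873/13084220 -3041509/9813165; -3041509/9813165 12385783/29439495]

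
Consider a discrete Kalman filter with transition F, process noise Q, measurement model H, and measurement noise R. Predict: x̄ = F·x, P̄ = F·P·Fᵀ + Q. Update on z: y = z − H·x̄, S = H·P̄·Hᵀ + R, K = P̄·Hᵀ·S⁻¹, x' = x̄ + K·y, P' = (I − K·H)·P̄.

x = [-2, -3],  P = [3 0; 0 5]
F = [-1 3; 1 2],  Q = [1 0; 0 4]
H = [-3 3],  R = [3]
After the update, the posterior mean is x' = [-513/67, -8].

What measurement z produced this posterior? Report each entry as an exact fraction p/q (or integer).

x̄ = F·x = [-7, -8]
P̄ = F·P·Fᵀ + Q = [49 27; 27 27]
S = H·P̄·Hᵀ + R = [201]
K = P̄·Hᵀ·S⁻¹ = [-22/67; 0]
x' − x̄ = [-44/67, 0] = K·y
y = (KᵀK)⁻¹·Kᵀ·(x' − x̄) = [2]
z = y + H·x̄ = [2] + [-3] = [-1]

z = [-1]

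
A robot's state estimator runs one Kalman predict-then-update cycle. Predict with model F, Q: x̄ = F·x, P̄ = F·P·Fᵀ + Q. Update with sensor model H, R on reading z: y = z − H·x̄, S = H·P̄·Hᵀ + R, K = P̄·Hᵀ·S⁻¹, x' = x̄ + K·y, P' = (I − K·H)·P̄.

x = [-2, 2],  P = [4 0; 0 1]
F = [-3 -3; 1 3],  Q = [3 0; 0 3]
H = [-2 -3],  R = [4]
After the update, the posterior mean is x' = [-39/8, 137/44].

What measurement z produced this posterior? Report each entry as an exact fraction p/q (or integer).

x̄ = F·x = [0, 4]
P̄ = F·P·Fᵀ + Q = [48 -21; -21 16]
S = H·P̄·Hᵀ + R = [88]
K = P̄·Hᵀ·S⁻¹ = [-3/8; -3/44]
x' − x̄ = [-39/8, -39/44] = K·y
y = (KᵀK)⁻¹·Kᵀ·(x' − x̄) = [13]
z = y + H·x̄ = [13] + [-12] = [1]

z = [1]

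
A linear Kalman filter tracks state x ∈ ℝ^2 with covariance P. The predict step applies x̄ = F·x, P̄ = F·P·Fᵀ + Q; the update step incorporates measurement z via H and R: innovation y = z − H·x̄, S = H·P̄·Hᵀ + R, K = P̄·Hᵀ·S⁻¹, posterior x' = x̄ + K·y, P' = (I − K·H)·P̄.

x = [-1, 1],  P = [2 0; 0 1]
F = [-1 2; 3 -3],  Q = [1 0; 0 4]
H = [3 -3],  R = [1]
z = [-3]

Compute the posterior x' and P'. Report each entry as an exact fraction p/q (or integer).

x' = [-33/559, 12/13]
P' = [664/559 15/13; 15/13 16/13]

x̄ = F·x = [3, -6]
P̄ = F·P·Fᵀ + Q = [7 -12; -12 31]
y = z − H·x̄ = [-30]
S = H·P̄·Hᵀ + R = [559]
K = P̄·Hᵀ·S⁻¹ = [57/559; -3/13]
x' = x̄ + K·y = [-33/559, 12/13]
P' = (I − K·H)·P̄ = [664/559 15/13; 15/13 16/13]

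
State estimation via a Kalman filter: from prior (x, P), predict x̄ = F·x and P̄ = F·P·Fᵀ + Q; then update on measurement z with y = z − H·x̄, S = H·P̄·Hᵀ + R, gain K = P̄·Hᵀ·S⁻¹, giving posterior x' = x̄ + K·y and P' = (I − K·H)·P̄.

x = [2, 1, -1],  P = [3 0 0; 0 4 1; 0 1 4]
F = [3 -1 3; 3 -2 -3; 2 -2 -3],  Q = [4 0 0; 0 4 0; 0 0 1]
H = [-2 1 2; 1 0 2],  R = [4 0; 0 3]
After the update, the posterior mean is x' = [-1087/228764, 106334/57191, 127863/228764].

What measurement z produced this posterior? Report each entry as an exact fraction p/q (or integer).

x̄ = F·x = [2, 7, 5]
P̄ = F·P·Fᵀ + Q = [65 -4 -13; -4 95 82; -13 82 77]
S = H·P̄·Hᵀ + R = [1115 364; 364 324]
K = P̄·Hᵀ·S⁻¹ = [-16509/57191 101725/228764; 7067/57191 20303/57191; 8391/57191 61847/228764]
x' − x̄ = [-458615/228764, -294003/57191, -1015957/228764] = K·y
y = (KᵀK)⁻¹·Kᵀ·(x' − x̄) = [-10, -11]
z = y + H·x̄ = [-10, -11] + [13, 12] = [3, 1]

z = [3, 1]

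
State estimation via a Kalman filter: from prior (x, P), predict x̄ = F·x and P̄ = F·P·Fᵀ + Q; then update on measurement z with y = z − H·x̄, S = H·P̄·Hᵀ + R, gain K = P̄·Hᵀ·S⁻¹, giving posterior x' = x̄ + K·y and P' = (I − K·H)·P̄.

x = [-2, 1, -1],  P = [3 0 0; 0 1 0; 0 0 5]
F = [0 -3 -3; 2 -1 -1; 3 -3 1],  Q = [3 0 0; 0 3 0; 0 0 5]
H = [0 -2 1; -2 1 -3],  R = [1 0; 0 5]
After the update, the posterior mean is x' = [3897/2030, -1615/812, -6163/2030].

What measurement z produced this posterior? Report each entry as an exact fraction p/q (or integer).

z = [1, 3]

x̄ = F·x = [0, -4, -10]
P̄ = F·P·Fᵀ + Q = [57 18 -6; 18 21 16; -6 16 46]
S = H·P̄·Hᵀ + R = [67 16; 16 428]
K = P̄·Hᵀ·S⁻¹ = [-4182/7105 -2277/14210; -506/1421 -761/5684; 1938/7105 -3797/14210]
x' − x̄ = [3897/2030, 1633/812, 14137/2030] = K·y
y = (KᵀK)⁻¹·Kᵀ·(x' − x̄) = [3, -23]
z = y + H·x̄ = [3, -23] + [-2, 26] = [1, 3]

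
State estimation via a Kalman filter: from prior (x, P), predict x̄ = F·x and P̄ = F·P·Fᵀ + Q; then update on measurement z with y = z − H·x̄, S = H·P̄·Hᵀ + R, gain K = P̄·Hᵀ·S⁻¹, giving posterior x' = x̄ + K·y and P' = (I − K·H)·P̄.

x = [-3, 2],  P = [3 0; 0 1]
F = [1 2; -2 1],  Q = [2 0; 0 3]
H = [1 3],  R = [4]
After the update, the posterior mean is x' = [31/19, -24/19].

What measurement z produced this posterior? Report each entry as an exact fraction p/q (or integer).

z = [-3]

x̄ = F·x = [1, 8]
P̄ = F·P·Fᵀ + Q = [9 -4; -4 16]
S = H·P̄·Hᵀ + R = [133]
K = P̄·Hᵀ·S⁻¹ = [-3/133; 44/133]
x' − x̄ = [12/19, -176/19] = K·y
y = (KᵀK)⁻¹·Kᵀ·(x' − x̄) = [-28]
z = y + H·x̄ = [-28] + [25] = [-3]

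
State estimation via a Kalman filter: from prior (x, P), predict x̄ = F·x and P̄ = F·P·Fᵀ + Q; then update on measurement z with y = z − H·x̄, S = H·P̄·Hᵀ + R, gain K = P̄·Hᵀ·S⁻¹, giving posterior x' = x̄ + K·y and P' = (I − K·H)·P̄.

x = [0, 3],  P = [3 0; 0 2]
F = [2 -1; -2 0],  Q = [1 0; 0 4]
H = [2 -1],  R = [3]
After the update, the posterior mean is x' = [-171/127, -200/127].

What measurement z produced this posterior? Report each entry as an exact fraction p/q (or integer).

x̄ = F·x = [-3, 0]
P̄ = F·P·Fᵀ + Q = [15 -12; -12 16]
S = H·P̄·Hᵀ + R = [127]
K = P̄·Hᵀ·S⁻¹ = [42/127; -40/127]
x' − x̄ = [210/127, -200/127] = K·y
y = (KᵀK)⁻¹·Kᵀ·(x' − x̄) = [5]
z = y + H·x̄ = [5] + [-6] = [-1]

z = [-1]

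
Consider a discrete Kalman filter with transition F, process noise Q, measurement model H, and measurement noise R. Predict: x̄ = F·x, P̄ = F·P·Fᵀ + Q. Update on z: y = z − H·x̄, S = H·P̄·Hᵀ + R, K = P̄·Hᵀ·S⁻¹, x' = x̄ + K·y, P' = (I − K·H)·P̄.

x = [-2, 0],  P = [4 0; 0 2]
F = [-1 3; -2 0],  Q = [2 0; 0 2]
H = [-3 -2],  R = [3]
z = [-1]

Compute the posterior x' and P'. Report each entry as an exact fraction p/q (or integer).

x̄ = F·x = [2, 4]
P̄ = F·P·Fᵀ + Q = [24 8; 8 18]
y = z − H·x̄ = [13]
S = H·P̄·Hᵀ + R = [387]
K = P̄·Hᵀ·S⁻¹ = [-88/387; -20/129]
x' = x̄ + K·y = [-370/387, 256/129]
P' = (I − K·H)·P̄ = [1544/387 -728/129; -728/129 374/43]

x' = [-370/387, 256/129]
P' = [1544/387 -728/129; -728/129 374/43]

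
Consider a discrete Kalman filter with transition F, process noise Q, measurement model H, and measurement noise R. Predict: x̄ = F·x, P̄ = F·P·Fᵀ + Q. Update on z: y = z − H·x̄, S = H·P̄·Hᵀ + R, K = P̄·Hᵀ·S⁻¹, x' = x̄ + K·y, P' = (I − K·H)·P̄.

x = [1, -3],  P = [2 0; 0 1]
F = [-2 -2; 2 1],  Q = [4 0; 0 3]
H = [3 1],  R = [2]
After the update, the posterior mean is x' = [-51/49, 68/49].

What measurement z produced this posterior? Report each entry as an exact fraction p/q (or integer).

z = [-2]

x̄ = F·x = [4, -1]
P̄ = F·P·Fᵀ + Q = [16 -10; -10 12]
S = H·P̄·Hᵀ + R = [98]
K = P̄·Hᵀ·S⁻¹ = [19/49; -9/49]
x' − x̄ = [-247/49, 117/49] = K·y
y = (KᵀK)⁻¹·Kᵀ·(x' − x̄) = [-13]
z = y + H·x̄ = [-13] + [11] = [-2]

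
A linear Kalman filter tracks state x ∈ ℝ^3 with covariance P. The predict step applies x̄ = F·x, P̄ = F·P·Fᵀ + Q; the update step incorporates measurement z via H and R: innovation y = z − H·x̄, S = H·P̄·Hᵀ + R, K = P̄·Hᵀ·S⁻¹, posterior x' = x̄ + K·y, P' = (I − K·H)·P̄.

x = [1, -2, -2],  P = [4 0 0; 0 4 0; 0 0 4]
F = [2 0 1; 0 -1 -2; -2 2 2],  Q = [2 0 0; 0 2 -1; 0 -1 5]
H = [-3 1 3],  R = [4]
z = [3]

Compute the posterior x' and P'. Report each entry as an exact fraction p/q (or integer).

x̄ = F·x = [0, 6, -10]
P̄ = F·P·Fᵀ + Q = [22 -8 -8; -8 22 -25; -8 -25 53]
y = z − H·x̄ = [27]
S = H·P̄·Hᵀ + R = [743]
K = P̄·Hᵀ·S⁻¹ = [-98/743; -29/743; 158/743]
x' = x̄ + K·y = [-2646/743, 3675/743, -3164/743]
P' = (I − K·H)·P̄ = [6742/743 -8786/743 9540/743; -8786/743 15505/743 -13993/743; 9540/743 -13993/743 14415/743]

x' = [-2646/743, 3675/743, -3164/743]
P' = [6742/743 -8786/743 9540/743; -8786/743 15505/743 -13993/743; 9540/743 -13993/743 14415/743]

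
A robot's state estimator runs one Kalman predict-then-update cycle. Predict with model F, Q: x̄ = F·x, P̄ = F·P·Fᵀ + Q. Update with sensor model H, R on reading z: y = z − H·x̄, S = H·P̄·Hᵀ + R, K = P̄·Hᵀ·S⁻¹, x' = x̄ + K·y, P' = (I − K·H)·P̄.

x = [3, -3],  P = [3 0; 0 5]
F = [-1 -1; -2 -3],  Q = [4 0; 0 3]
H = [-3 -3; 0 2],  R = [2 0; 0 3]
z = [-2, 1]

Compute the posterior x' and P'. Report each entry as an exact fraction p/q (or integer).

x' = [-275/4536, 3137/4536]
P' = [1093/1512 -823/1512; -823/1512 877/1512]

x̄ = F·x = [0, 3]
P̄ = F·P·Fᵀ + Q = [12 21; 21 60]
y = z − H·x̄ = [7, -5]
S = H·P̄·Hᵀ + R = [1028 -486; -486 243]
K = P̄·Hᵀ·S⁻¹ = [-15/56 -823/2268; -3/56 877/2268]
x' = x̄ + K·y = [-275/4536, 3137/4536]
P' = (I − K·H)·P̄ = [1093/1512 -823/1512; -823/1512 877/1512]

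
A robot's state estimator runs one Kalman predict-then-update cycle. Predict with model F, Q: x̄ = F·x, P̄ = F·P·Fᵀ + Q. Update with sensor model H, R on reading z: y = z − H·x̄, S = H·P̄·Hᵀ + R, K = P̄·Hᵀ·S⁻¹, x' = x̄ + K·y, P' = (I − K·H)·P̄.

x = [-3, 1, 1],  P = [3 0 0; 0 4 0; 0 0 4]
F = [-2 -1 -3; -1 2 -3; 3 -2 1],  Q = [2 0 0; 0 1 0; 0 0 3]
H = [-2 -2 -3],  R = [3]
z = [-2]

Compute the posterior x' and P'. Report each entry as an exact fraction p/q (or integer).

x̄ = F·x = [2, 2, -10]
P̄ = F·P·Fᵀ + Q = [54 34 -22; 34 56 -37; -22 -37 50]
y = z − H·x̄ = [-24]
S = H·P̄·Hᵀ + R = [457]
K = P̄·Hᵀ·S⁻¹ = [-110/457; -69/457; -32/457]
x' = x̄ + K·y = [3554/457, 2570/457, -3802/457]
P' = (I − K·H)·P̄ = [12578/457 7948/457 -13574/457; 7948/457 20831/457 -19117/457; -13574/457 -19117/457 21826/457]

x' = [3554/457, 2570/457, -3802/457]
P' = [12578/457 7948/457 -13574/457; 7948/457 20831/457 -19117/457; -13574/457 -19117/457 21826/457]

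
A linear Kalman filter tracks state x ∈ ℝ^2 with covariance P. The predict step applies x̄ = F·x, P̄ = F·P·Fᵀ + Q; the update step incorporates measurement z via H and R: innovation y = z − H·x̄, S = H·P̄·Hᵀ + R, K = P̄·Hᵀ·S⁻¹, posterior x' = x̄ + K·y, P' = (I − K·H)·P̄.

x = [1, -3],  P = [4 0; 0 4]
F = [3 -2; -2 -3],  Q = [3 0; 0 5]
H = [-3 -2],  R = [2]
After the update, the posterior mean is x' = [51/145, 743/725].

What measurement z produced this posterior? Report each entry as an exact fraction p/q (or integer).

x̄ = F·x = [9, 7]
P̄ = F·P·Fᵀ + Q = [55 0; 0 57]
S = H·P̄·Hᵀ + R = [725]
K = P̄·Hᵀ·S⁻¹ = [-33/145; -114/725]
x' − x̄ = [-1254/145, -4332/725] = K·y
y = (KᵀK)⁻¹·Kᵀ·(x' − x̄) = [38]
z = y + H·x̄ = [38] + [-41] = [-3]

z = [-3]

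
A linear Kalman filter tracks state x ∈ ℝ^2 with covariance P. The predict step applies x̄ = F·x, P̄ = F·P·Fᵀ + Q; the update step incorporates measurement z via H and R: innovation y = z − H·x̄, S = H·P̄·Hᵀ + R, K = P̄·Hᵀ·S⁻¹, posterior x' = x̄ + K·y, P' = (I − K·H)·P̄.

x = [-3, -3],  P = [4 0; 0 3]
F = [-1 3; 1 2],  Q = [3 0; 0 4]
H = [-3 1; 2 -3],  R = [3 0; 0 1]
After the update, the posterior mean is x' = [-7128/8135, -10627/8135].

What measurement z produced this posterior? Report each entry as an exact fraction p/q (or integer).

x̄ = F·x = [-6, -9]
P̄ = F·P·Fᵀ + Q = [34 14; 14 20]
S = H·P̄·Hᵀ + R = [245 -110; -110 149]
K = P̄·Hᵀ·S⁻¹ = [-10252/24405 -662/4881; -2266/8135 -684/1627]
x' − x̄ = [41682/8135, 62588/8135] = K·y
y = (KᵀK)⁻¹·Kᵀ·(x' − x̄) = [-8, -13]
z = y + H·x̄ = [-8, -13] + [9, 15] = [1, 2]

z = [1, 2]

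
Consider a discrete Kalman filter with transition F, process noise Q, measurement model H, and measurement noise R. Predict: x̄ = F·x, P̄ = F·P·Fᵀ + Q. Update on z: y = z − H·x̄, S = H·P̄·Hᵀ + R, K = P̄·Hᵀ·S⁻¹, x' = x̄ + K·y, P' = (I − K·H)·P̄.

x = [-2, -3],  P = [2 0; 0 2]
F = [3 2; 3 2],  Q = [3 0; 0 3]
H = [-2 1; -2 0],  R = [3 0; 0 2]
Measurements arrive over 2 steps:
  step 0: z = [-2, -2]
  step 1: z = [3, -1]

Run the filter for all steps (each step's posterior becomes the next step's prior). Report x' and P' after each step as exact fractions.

step 0: x̄ = F·x = [-12, -12]
step 0: P̄ = F·P·Fᵀ + Q = [29 26; 26 29]
step 0: y = z − H·x̄ = [-14, -26]
step 0: S = H·P̄·Hᵀ + R = [44 64; 64 118]
step 0: K = P̄·Hᵀ·S⁻¹ = [-8/137 -63/137; 307/548 -102/137]
step 0: x' = x̄ + K·y = [106/137, -133/274]
step 0: P' = (I − K·H)·P̄ = [63/137 102/137; 102/137 1737/548]
step 1: x̄ = F·x = [185/137, 185/137]
step 1: P̄ = F·P·Fᵀ + Q = [3939/137 3528/137; 3528/137 3939/137]
step 1: y = z − H·x̄ = [596/137, 233/137]
step 1: S = H·P̄·Hᵀ + R = [5994/137 8700/137; 8700/137 16030/137]
step 1: K = P̄·Hᵀ·S⁻¹ = [-145/2481 -1901/4135; 2779/4962 -3077/4135]
step 1: x' = x̄ + K·y = [3898/12405, 31276/12405]
step 1: P' = (I − K·H)·P̄ = [1901/4135 3077/4135; 3077/4135 26203/8270]

step 0: x' = [106/137, -133/274], P' = [63/137 102/137; 102/137 1737/548]
step 1: x' = [3898/12405, 31276/12405], P' = [1901/4135 3077/4135; 3077/4135 26203/8270]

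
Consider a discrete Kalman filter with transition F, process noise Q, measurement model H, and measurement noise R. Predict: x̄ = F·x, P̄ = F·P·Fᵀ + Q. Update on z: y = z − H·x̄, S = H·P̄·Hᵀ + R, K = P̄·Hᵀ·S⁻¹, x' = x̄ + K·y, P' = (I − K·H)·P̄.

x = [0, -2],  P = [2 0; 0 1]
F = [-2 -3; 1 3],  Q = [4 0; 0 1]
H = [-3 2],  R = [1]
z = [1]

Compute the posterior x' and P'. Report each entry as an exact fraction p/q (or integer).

x̄ = F·x = [6, -6]
P̄ = F·P·Fᵀ + Q = [21 -13; -13 12]
y = z − H·x̄ = [31]
S = H·P̄·Hᵀ + R = [394]
K = P̄·Hᵀ·S⁻¹ = [-89/394; 63/394]
x' = x̄ + K·y = [-395/394, -411/394]
P' = (I − K·H)·P̄ = [353/394 485/394; 485/394 759/394]

x' = [-395/394, -411/394]
P' = [353/394 485/394; 485/394 759/394]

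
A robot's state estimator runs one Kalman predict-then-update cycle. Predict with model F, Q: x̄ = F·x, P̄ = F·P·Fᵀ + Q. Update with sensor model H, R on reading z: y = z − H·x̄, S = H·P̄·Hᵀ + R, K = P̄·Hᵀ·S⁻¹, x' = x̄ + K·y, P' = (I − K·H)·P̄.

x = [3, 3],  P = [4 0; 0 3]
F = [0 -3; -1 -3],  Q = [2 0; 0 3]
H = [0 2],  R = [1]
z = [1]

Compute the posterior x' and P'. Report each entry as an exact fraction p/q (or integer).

x' = [117/137, 56/137]
P' = [1057/137 27/137; 27/137 34/137]

x̄ = F·x = [-9, -12]
P̄ = F·P·Fᵀ + Q = [29 27; 27 34]
y = z − H·x̄ = [25]
S = H·P̄·Hᵀ + R = [137]
K = P̄·Hᵀ·S⁻¹ = [54/137; 68/137]
x' = x̄ + K·y = [117/137, 56/137]
P' = (I − K·H)·P̄ = [1057/137 27/137; 27/137 34/137]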